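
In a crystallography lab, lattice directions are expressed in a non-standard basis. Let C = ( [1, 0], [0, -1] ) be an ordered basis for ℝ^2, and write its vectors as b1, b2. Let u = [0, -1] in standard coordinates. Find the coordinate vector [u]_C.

Write u = c_1 b1 + c_2 b2 and solve for the c_i.
System: c_1 + 0c_2 = 0, 0c_1 - c_2 = -1; solving gives c_1 = 0, c_2 = 1.
Check: 0·b1 + b2 = [0, -1].

[0, 1]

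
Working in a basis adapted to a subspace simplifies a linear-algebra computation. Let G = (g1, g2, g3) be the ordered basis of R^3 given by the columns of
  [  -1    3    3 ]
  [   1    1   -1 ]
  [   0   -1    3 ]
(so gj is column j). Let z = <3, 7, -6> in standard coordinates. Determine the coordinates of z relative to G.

Write z = c_1 g1 + ... + c_3 g3 and solve for the c_i.
Solving this 3x3 system gives c = (3, 3, -1).
Check: 3g1 + 3g2 - g3 = <3, 7, -6>.

<3, 3, -1>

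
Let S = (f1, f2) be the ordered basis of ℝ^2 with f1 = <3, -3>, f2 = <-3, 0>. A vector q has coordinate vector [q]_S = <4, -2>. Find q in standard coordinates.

<18, -12>

The coordinates say q = 4f1 - 2f2; adding the scaled basis vectors gives <18, -12>.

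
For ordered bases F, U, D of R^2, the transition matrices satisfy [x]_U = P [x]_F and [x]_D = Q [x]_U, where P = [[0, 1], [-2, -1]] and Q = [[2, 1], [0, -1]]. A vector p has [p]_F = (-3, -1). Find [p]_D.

Composing the changes, [p]_D = Q P [p]_F.
Q P = [[-2, 1], [2, 1]]; applying this to (-3, -1) gives (5, -7).

(5, -7)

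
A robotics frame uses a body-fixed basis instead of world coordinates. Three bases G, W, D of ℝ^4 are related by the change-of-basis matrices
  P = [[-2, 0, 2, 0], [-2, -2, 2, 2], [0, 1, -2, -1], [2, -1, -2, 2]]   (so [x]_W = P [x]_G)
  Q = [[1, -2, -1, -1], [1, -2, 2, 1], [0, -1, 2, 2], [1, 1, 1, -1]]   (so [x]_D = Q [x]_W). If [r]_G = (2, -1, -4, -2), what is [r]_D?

Composing the changes, [r]_D = Q P [r]_G.
Q P = [[0, 4, 2, -5], [4, 5, -8, -4], [6, 2, -10, 0], [-6, 0, 4, -1]]; applying this to (2, -1, -4, -2) gives (-2, 43, 50, -26).

(-2, 43, 50, -26)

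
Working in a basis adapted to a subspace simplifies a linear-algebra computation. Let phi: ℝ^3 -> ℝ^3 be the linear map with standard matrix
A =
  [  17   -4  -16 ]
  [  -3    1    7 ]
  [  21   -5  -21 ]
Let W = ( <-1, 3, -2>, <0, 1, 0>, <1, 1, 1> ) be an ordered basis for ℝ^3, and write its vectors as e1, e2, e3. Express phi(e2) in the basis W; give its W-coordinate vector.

Compute phi(e2) = A e2 = <-4, 1, -5> in standard coordinates.
Then write this in W-coordinates: solve for y in y_1 e1 + ... + y_3 e3 = <-4, 1, -5>.
This gives y = <1, 1, -3>, which is column 2 of [phi]_W.

<1, 1, -3>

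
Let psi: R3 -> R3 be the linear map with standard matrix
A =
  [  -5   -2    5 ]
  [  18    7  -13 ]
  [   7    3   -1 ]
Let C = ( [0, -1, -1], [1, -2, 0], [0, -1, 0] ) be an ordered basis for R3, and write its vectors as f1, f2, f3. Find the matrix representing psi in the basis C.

[[2, -1, 3], [-3, -1, 2], [-2, -1, 0]]

Let P have columns f1, ..., f3. Then [psi]_C = P^(-1) A P.
Here det P = 1, so P^(-1) is integer; computing A P first and then P^(-1)(A P) gives [[2, -1, 3], [-3, -1, 2], [-2, -1, 0]].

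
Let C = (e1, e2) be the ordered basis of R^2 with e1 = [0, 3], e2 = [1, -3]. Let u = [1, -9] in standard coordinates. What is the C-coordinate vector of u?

[-2, 1]

[u]_C is the unique c with M c = u, where M has columns e1, e2.
System: 0c_1 + c_2 = 1, 3c_1 - 3c_2 = -9; solving gives c_1 = -2, c_2 = 1.
Check: -2e1 + e2 = [1, -9].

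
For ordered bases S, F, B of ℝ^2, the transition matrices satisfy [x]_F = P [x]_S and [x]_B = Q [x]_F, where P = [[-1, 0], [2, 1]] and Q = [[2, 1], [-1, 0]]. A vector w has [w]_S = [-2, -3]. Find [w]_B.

[-3, -2]

Apply P to get F-coordinates [2, -7], then Q to get B-coordinates.
The result is [w]_B = [-3, -2].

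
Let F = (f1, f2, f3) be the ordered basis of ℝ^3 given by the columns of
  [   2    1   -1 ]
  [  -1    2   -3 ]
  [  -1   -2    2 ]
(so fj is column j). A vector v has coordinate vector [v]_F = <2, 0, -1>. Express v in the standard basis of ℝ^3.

<5, 1, -4>

The coordinates say v = 2f1 + 0·f2 - f3; adding the scaled basis vectors gives <5, 1, -4>.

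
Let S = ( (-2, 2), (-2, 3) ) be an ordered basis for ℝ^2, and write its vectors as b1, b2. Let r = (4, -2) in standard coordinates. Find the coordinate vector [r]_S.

We seek scalars with c_1 b1 + c_2 b2 = r; equivalently solve M c = r where the columns of M are b1, b2.
System: -2c_1 - 2c_2 = 4, 2c_1 + 3c_2 = -2; solving gives c_1 = -4, c_2 = 2.
Check: -4b1 + 2b2 = (4, -2).

(-4, 2)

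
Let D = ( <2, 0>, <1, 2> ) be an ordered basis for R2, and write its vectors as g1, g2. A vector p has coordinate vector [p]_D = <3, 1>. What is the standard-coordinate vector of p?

p = M [p]_D, where M has columns g1, g2.
Carrying out the matrix-vector product, p = <7, 2>.

<7, 2>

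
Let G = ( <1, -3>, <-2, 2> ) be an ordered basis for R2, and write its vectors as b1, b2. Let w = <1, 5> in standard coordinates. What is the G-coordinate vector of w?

[w]_G is the unique c with M c = w, where M has columns b1, b2.
System: c_1 - 2c_2 = 1, -3c_1 + 2c_2 = 5; solving gives c_1 = -3, c_2 = -2.
Check: -3b1 - 2b2 = <1, 5>.

<-3, -2>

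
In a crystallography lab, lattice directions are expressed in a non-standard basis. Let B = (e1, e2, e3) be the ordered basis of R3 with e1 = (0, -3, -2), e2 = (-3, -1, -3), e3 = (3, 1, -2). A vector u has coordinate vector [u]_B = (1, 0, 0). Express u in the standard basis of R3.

(0, -3, -2)

The coordinates say u = e1 + 0·e2 + 0·e3; adding the scaled basis vectors gives (0, -3, -2).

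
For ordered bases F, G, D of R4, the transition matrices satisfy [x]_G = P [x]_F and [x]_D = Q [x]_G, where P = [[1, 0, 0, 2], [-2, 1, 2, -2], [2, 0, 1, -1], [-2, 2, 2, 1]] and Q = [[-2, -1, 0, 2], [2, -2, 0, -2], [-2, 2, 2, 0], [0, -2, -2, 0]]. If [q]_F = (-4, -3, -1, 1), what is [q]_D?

(5, -8, -14, 18)

First [q]_G = P [q]_F = (-2, 1, -10, 1).
Then [q]_D = Q [q]_G = (5, -8, -14, 18).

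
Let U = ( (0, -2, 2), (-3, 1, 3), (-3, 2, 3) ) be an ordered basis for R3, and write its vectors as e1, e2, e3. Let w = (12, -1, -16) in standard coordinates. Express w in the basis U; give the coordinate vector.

[w]_U is the unique c with M c = w, where M has columns e1, ..., e3.
Solving this 3x3 system gives c = (-2, -3, -1).
Check: -2e1 - 3e2 - e3 = (12, -1, -16).

(-2, -3, -1)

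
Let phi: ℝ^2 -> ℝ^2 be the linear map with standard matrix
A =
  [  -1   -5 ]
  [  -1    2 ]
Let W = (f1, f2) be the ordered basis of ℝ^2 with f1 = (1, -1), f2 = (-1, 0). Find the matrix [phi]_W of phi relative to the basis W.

The j-th column of [phi]_W is [phi(fj)]_W.
phi(f1) = A f1 = (4, -3) = 3f1 - f2, so column 1 is (3, -1).
Repeating for f2 and assembling the columns gives [[3, -1], [-1, -2]].

[[3, -1], [-1, -2]]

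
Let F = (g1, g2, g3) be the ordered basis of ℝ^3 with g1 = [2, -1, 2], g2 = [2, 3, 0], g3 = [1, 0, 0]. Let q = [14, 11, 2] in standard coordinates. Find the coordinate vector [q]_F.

Write q = c_1 g1 + ... + c_3 g3 and solve for the c_i.
Solving this 3x3 system gives c = (1, 4, 4).
Check: g1 + 4g2 + 4g3 = [14, 11, 2].

[1, 4, 4]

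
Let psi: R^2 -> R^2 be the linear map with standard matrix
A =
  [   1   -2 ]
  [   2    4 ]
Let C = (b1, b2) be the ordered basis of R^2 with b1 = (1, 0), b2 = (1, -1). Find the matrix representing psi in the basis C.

[[3, 1], [-2, 2]]

Let P have columns b1, b2. Then [psi]_C = P^(-1) A P.
Here det P = -1, so P^(-1) is integer; computing A P first and then P^(-1)(A P) gives [[3, 1], [-2, 2]].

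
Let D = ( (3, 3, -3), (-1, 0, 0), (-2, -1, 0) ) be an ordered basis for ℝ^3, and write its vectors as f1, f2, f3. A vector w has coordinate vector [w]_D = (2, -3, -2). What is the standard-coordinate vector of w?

(13, 8, -6)

w = M [w]_D, where M has columns f1, ..., f3.
Carrying out the matrix-vector product, w = (13, 8, -6).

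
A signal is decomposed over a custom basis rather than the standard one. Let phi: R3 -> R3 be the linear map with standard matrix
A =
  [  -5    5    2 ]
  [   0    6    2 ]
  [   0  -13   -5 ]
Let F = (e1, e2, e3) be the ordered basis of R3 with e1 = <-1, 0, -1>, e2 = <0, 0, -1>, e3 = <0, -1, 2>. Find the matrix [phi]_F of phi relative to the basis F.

[[-3, 2, 1], [2, -3, 0], [2, 2, 2]]

With P the matrix whose columns are e1, ..., e3, [phi]_F = P^(-1) A P.
Column by column: phi(e1) = A e1 = <3, -2, 5>; its F-coordinates <-3, 2, 2> give column 1.
Continuing for each basis vector yields [phi]_F = [[-3, 2, 1], [2, -3, 0], [2, 2, 2]].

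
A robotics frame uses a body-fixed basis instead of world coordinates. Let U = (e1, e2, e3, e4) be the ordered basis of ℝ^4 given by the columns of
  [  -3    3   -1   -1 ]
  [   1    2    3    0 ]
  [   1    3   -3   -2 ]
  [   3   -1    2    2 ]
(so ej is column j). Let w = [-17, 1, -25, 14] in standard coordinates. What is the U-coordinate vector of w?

Write w = c_1 e1 + ... + c_4 e4 and solve for the c_i.
Row-reducing the augmented matrix [M | w] gives c = (0, -4, 3, 2).
Check: 0·e1 - 4e2 + 3e3 + 2e4 = [-17, 1, -25, 14].

[0, -4, 3, 2]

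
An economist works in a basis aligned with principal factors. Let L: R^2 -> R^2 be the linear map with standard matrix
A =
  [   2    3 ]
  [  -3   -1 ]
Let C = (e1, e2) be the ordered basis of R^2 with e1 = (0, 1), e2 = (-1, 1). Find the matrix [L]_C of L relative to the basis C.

With P the matrix whose columns are e1, e2, [L]_C = P^(-1) A P.
Column by column: L(e1) = A e1 = (3, -1); its C-coordinates (2, -3) give column 1.
Continuing for each basis vector yields [L]_C = [[2, 3], [-3, -1]].

[[2, 3], [-3, -1]]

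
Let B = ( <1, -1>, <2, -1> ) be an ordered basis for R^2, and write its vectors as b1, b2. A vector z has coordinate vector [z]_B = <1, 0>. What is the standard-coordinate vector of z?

z = M [z]_B, where M has columns b1, b2.
Carrying out the matrix-vector product, z = <1, -1>.

<1, -1>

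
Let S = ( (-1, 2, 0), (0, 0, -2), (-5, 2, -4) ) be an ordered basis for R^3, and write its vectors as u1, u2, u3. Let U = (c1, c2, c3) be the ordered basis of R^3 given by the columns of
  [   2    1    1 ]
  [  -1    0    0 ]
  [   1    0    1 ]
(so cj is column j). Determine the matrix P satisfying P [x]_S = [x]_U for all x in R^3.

[[-2, 0, -2], [1, 2, 1], [2, -2, -2]]

Take x = uj: its S-coordinates are the j-th standard unit vector, so P e_j — column j of P — equals [uj]_U.
u1 = -2c1 + c2 + 2c3, giving column 1 = (-2, 1, 2); repeating for each j gives P = [[-2, 0, -2], [1, 2, 1], [2, -2, -2]].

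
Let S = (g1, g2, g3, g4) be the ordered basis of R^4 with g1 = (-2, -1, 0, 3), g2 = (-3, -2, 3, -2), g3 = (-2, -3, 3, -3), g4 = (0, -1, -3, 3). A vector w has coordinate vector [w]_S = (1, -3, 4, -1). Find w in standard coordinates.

(-1, -6, 6, -6)

w = M [w]_S, where M has columns g1, ..., g4.
Carrying out the matrix-vector product, w = (-1, -6, 6, -6).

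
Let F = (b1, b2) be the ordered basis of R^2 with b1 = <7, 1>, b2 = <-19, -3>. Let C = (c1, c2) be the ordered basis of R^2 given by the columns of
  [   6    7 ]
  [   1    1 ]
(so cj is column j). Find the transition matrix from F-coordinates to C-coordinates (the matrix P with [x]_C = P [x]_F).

Let M have columns bj and N have columns cj. Then for every x, N [x]_C = x = M [x]_F, so P = N^(-1) M.
Since det N = -1, N^(-1) has integer entries; multiplying gives P = [[0, -2], [1, -1]].

[[0, -2], [1, -1]]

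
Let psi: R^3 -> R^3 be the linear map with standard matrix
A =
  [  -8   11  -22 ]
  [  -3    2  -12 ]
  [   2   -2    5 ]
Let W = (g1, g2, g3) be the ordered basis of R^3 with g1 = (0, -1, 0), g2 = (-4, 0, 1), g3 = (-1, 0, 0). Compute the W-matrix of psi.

[[2, 0, -3], [2, -3, -2], [3, 2, 0]]

The j-th column of [psi]_W is [psi(gj)]_W.
psi(g1) = A g1 = (-11, -2, 2) = 2g1 + 2g2 + 3g3, so column 1 is (2, 2, 3).
Repeating for g2, g3 and assembling the columns gives [[2, 0, -3], [2, -3, -2], [3, 2, 0]].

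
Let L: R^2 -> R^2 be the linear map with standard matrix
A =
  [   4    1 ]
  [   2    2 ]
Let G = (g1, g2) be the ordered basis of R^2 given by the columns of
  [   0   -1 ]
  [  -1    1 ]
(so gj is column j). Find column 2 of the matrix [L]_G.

[3, 3]

Column 2 of [L]_G is the G-coordinate vector of L(g2).
In standard coordinates L(g2) = A g2 = [-3, 0].
Converting to G: [-3, 0] = 3g1 + 3g2, so the coordinate vector is [3, 3].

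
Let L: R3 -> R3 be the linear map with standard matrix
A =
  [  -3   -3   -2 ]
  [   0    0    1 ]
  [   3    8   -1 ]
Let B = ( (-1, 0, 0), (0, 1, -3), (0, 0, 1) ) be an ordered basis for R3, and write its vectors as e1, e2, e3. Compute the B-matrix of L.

With P the matrix whose columns are e1, ..., e3, [L]_B = P^(-1) A P.
Column by column: L(e1) = A e1 = (3, 0, -3); its B-coordinates (-3, 0, -3) give column 1.
Continuing for each basis vector yields [L]_B = [[-3, -3, 2], [0, -3, 1], [-3, 2, 2]].

[[-3, -3, 2], [0, -3, 1], [-3, 2, 2]]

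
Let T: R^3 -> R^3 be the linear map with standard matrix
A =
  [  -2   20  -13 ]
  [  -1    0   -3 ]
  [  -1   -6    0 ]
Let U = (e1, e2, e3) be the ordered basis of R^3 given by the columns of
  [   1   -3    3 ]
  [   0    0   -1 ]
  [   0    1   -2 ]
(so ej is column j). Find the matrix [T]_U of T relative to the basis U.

The j-th column of [T]_U is [T(ej)]_U.
T(e1) = A e1 = [-2, -1, -1] = -2e1 + e2 + e3, so column 1 is [-2, 1, 1].
Repeating for e2, e3 and assembling the columns gives [[-2, 2, 0], [1, 3, -3], [1, 0, -3]].

[[-2, 2, 0], [1, 3, -3], [1, 0, -3]]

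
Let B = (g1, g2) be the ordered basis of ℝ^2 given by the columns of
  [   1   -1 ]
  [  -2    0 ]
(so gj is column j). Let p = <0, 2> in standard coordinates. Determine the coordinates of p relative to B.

We seek scalars with c_1 g1 + c_2 g2 = p; equivalently solve M c = p where the columns of M are g1, g2.
System: c_1 - c_2 = 0, -2c_1 + 0c_2 = 2; solving gives c_1 = -1, c_2 = -1.
Check: -g1 - g2 = <0, 2>.

<-1, -1>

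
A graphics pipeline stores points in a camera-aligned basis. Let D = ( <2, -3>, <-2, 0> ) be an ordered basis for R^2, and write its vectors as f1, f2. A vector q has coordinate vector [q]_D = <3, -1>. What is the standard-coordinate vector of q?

<8, -9>

The coordinates say q = 3f1 - f2; adding the scaled basis vectors gives <8, -9>.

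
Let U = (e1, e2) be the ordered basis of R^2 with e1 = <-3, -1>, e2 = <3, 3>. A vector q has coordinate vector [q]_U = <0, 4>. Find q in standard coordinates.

The coordinates say q = 0·e1 + 4e2; adding the scaled basis vectors gives <12, 12>.

<12, 12>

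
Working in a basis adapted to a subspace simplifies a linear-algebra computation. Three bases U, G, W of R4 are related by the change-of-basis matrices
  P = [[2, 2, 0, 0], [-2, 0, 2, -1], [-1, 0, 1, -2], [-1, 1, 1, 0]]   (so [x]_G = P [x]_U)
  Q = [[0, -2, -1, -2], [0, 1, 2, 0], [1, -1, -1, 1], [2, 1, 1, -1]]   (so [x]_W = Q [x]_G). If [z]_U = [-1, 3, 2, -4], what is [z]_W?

Composing the changes, [z]_W = Q P [z]_U.
Q P = [[7, -2, -7, 4], [-4, 0, 4, -5], [4, 3, -2, 3], [2, 3, 2, -3]]; applying this to [-1, 3, 2, -4] gives [-43, 32, -11, 23].

[-43, 32, -11, 23]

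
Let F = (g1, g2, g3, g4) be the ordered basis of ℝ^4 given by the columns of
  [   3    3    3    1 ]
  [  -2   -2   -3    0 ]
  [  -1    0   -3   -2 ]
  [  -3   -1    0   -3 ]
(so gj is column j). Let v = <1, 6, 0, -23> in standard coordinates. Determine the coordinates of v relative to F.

<4, -1, -4, 4>

[v]_F is the unique c with M c = v, where M has columns g1, ..., g4.
Solving this 4x4 system gives c = (4, -1, -4, 4).
Check: 4g1 - g2 - 4g3 + 4g4 = <1, 6, 0, -23>.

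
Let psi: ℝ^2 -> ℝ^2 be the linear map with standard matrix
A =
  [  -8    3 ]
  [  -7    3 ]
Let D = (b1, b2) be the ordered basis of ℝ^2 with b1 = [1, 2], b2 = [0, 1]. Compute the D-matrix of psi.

[[-2, 3], [3, -3]]

Let P have columns b1, b2. Then [psi]_D = P^(-1) A P.
Here det P = 1, so P^(-1) is integer; computing A P first and then P^(-1)(A P) gives [[-2, 3], [3, -3]].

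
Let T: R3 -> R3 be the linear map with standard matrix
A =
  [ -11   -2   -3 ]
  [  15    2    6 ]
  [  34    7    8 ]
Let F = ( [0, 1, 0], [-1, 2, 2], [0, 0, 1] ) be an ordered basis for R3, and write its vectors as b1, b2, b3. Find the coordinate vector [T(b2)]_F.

[3, -1, -2]

Compute T(b2) = A b2 = [1, 1, -4] in standard coordinates.
Then write this in F-coordinates: solve for y in y_1 b1 + ... + y_3 b3 = [1, 1, -4].
This gives y = [3, -1, -2], which is column 2 of [T]_F.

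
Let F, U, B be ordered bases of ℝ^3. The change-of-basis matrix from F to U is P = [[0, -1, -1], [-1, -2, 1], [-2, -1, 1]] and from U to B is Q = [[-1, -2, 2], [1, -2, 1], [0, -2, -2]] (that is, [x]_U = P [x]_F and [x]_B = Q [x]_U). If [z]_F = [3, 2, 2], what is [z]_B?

Composing the changes, [z]_B = Q P [z]_F.
Q P = [[-2, 3, 1], [0, 2, -2], [6, 6, -4]]; applying this to [3, 2, 2] gives [2, 0, 22].

[2, 0, 22]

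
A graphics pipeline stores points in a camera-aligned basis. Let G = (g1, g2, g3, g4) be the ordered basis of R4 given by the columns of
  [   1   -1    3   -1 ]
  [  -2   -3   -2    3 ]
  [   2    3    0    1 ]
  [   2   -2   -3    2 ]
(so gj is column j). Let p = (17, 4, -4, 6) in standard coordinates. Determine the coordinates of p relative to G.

(3, -4, 4, 2)

[p]_G is the unique c with M c = p, where M has columns g1, ..., g4.
Row-reducing the augmented matrix [M | p] gives c = (3, -4, 4, 2).
Check: 3g1 - 4g2 + 4g3 + 2g4 = (17, 4, -4, 6).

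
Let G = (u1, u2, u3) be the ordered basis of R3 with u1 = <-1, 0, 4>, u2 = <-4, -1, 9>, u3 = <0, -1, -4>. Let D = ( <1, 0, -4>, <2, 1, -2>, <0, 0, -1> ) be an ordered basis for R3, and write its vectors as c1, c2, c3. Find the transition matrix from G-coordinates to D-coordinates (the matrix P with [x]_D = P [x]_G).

Column j of P is [uj]_D, since P maps G-coordinates to D-coordinates.
Expressing u1 in D: u1 = -c1 + 0·c2 + 0·c3, so column 1 of P is <-1, 0, 0>.
Doing the same for each uj gives P = [[-1, -2, 2], [0, -1, -1], [0, 1, -2]].

[[-1, -2, 2], [0, -1, -1], [0, 1, -2]]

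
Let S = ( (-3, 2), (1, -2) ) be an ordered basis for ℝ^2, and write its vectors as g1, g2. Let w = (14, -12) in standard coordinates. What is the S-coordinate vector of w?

[w]_S is the unique c with M c = w, where M has columns g1, g2.
System: -3c_1 + c_2 = 14, 2c_1 - 2c_2 = -12; solving gives c_1 = -4, c_2 = 2.
Check: -4g1 + 2g2 = (14, -12).

(-4, 2)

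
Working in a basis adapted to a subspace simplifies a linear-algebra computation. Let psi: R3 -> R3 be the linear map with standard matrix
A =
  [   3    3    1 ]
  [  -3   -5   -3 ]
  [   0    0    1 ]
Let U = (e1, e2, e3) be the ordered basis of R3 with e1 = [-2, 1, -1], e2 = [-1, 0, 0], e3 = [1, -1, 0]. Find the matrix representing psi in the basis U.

[[1, 0, 0], [-1, 0, -2], [-3, -3, -2]]

The j-th column of [psi]_U is [psi(ej)]_U.
psi(e1) = A e1 = [-4, 4, -1] = e1 - e2 - 3e3, so column 1 is [1, -1, -3].
Repeating for e2, e3 and assembling the columns gives [[1, 0, 0], [-1, 0, -2], [-3, -3, -2]].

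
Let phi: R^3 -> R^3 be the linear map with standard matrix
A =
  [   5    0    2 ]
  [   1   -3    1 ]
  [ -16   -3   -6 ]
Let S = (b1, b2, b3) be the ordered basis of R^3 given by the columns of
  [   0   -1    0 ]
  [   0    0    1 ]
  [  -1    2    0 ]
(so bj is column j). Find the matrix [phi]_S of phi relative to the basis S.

[[-2, -2, 3], [2, 1, 0], [-1, 1, -3]]

Let P have columns b1, ..., b3. Then [phi]_S = P^(-1) A P.
Here det P = 1, so P^(-1) is integer; computing A P first and then P^(-1)(A P) gives [[-2, -2, 3], [2, 1, 0], [-1, 1, -3]].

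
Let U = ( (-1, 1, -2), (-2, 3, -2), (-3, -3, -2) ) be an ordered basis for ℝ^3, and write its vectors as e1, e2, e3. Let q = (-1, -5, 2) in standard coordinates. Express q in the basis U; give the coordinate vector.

We seek scalars with c_1 e1 + ... + c_3 e3 = q; equivalently solve M c = q where the columns of M are e1, ..., e3.
Solving this 3x3 system gives c = (-2, 0, 1).
Check: -2e1 + 0·e2 + e3 = (-1, -5, 2).

(-2, 0, 1)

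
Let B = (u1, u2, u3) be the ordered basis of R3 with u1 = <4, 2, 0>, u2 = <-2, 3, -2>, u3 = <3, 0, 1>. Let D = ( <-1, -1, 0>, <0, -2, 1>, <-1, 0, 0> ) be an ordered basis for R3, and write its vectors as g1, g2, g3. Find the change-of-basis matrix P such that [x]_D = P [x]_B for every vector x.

Let M have columns uj and N have columns gj. Then for every x, N [x]_D = x = M [x]_B, so P = N^(-1) M.
Since det N = 1, N^(-1) has integer entries; multiplying gives P = [[-2, 1, -2], [0, -2, 1], [-2, 1, -1]].

[[-2, 1, -2], [0, -2, 1], [-2, 1, -1]]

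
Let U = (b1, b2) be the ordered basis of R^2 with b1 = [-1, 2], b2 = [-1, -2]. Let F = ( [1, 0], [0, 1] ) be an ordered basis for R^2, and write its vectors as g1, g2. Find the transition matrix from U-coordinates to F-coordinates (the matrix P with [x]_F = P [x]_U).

[[-1, -1], [2, -2]]

Column j of P is [bj]_F, since P maps U-coordinates to F-coordinates.
Expressing b1 in F: b1 = -g1 + 2g2, so column 1 of P is [-1, 2].
Doing the same for each bj gives P = [[-1, -1], [2, -2]].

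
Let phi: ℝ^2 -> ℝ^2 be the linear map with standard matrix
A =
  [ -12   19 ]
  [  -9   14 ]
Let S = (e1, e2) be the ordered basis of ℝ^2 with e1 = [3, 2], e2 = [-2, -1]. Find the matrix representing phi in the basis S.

With P the matrix whose columns are e1, e2, [phi]_S = P^(-1) A P.
Column by column: phi(e1) = A e1 = [2, 1]; its S-coordinates [0, -1] give column 1.
Continuing for each basis vector yields [phi]_S = [[0, 3], [-1, 2]].

[[0, 3], [-1, 2]]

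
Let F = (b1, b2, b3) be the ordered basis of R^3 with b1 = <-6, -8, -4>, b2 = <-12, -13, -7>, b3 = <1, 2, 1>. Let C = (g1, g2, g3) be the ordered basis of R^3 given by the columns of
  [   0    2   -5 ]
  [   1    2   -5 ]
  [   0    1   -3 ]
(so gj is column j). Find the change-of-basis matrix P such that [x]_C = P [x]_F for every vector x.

Take x = bj: its F-coordinates are the j-th standard unit vector, so P e_j — column j of P — equals [bj]_C.
b1 = -2g1 + 2g2 + 2g3, giving column 1 = <-2, 2, 2>; repeating for each j gives P = [[-2, -1, 1], [2, -1, -2], [2, 2, -1]].

[[-2, -1, 1], [2, -1, -2], [2, 2, -1]]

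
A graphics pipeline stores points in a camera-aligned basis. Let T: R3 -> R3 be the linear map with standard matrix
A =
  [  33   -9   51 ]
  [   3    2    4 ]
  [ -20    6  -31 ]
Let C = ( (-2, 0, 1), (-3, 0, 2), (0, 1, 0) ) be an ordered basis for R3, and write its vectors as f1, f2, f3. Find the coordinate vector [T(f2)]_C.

Column 2 of [T]_C is the C-coordinate vector of T(f2).
In standard coordinates T(f2) = A f2 = (3, -1, -2).
Converting to C: (3, -1, -2) = 0·f1 - f2 - f3, so the coordinate vector is (0, -1, -1).

(0, -1, -1)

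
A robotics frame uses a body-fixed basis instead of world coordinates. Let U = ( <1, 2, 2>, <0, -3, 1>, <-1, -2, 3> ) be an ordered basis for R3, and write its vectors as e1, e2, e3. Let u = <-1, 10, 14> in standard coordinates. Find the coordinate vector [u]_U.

[u]_U is the unique c with M c = u, where M has columns e1, ..., e3.
Row-reducing the augmented matrix [M | u] gives c = (3, -4, 4).
Check: 3e1 - 4e2 + 4e3 = <-1, 10, 14>.

<3, -4, 4>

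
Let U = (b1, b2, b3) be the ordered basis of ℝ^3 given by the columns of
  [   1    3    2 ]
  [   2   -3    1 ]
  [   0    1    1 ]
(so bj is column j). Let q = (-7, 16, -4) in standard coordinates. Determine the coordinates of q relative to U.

We seek scalars with c_1 b1 + ... + c_3 b3 = q; equivalently solve M c = q where the columns of M are b1, ..., b3.
Row-reducing the augmented matrix [M | q] gives c = (4, -3, -1).
Check: 4b1 - 3b2 - b3 = (-7, 16, -4).

(4, -3, -1)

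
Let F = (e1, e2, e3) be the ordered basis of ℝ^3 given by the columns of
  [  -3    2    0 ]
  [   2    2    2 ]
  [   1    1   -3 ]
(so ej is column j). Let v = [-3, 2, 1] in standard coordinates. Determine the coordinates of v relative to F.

Write v = c_1 e1 + ... + c_3 e3 and solve for the c_i.
Solving this 3x3 system gives c = (1, 0, 0).
Check: e1 + 0·e2 + 0·e3 = [-3, 2, 1].

[1, 0, 0]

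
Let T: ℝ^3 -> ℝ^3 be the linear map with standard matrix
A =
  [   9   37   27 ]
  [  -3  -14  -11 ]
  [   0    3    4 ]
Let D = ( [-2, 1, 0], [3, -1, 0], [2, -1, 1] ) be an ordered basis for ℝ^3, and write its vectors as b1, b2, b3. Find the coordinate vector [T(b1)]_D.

[-2, 3, 3]

Column 1 of [T]_D is the D-coordinate vector of T(b1).
In standard coordinates T(b1) = A b1 = [19, -8, 3].
Converting to D: [19, -8, 3] = -2b1 + 3b2 + 3b3, so the coordinate vector is [-2, 3, 3].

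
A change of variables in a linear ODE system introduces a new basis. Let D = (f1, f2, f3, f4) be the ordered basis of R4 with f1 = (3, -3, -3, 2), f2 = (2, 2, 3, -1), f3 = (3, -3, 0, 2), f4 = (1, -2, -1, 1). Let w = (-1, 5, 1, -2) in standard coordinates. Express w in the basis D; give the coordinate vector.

(1, 0, 0, -4)

[w]_D is the unique c with M c = w, where M has columns f1, ..., f4.
Gaussian elimination on [M | w] yields c = (1, 0, 0, -4).
Check: f1 + 0·f2 + 0·f3 - 4f4 = (-1, 5, 1, -2).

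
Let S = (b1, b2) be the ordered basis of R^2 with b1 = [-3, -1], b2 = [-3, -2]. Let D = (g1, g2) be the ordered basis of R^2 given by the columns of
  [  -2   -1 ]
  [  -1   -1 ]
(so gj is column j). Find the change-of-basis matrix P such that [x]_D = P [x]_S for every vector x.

Column j of P is [bj]_D, since P maps S-coordinates to D-coordinates.
Expressing b1 in D: b1 = 2g1 - g2, so column 1 of P is [2, -1].
Doing the same for each bj gives P = [[2, 1], [-1, 1]].

[[2, 1], [-1, 1]]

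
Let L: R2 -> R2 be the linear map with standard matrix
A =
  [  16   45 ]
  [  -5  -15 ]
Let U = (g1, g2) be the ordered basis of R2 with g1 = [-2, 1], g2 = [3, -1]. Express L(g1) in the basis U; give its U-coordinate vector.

[-2, 3]

Column 1 of [L]_U is the U-coordinate vector of L(g1).
In standard coordinates L(g1) = A g1 = [13, -5].
Converting to U: [13, -5] = -2g1 + 3g2, so the coordinate vector is [-2, 3].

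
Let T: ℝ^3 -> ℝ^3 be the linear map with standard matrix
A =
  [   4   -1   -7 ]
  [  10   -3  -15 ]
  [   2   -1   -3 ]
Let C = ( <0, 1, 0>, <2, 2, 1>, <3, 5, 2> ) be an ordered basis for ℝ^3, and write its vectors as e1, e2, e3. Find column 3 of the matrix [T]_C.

<-2, 1, -3>

Compute T(e3) = A e3 = <-7, -15, -5> in standard coordinates.
Then write this in C-coordinates: solve for y in y_1 e1 + ... + y_3 e3 = <-7, -15, -5>.
This gives y = <-2, 1, -3>, which is column 3 of [T]_C.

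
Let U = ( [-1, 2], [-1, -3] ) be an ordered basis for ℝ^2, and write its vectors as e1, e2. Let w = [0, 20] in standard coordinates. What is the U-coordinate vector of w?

[4, -4]

[w]_U is the unique c with M c = w, where M has columns e1, e2.
System: -c_1 - c_2 = 0, 2c_1 - 3c_2 = 20; solving gives c_1 = 4, c_2 = -4.
Check: 4e1 - 4e2 = [0, 20].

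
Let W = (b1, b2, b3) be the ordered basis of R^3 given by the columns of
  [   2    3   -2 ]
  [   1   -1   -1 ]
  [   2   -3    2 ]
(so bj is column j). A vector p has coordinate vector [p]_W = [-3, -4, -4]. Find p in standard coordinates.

[-10, 5, -2]

The coordinates say p = -3b1 - 4b2 - 4b3; adding the scaled basis vectors gives [-10, 5, -2].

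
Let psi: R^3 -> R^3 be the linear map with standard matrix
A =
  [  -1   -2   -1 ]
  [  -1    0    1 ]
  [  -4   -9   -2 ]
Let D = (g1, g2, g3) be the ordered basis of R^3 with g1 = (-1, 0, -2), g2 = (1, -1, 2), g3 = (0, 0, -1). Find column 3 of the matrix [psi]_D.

(0, 1, 0)

Column 3 of [psi]_D is the D-coordinate vector of psi(g3).
In standard coordinates psi(g3) = A g3 = (1, -1, 2).
Converting to D: (1, -1, 2) = 0·g1 + g2 + 0·g3, so the coordinate vector is (0, 1, 0).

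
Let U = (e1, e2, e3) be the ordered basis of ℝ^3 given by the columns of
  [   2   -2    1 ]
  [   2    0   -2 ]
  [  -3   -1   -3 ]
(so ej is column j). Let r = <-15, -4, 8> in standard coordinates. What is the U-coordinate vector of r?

[r]_U is the unique c with M c = r, where M has columns e1, ..., e3.
Solving this 3x3 system gives c = (-3, 4, -1).
Check: -3e1 + 4e2 - e3 = <-15, -4, 8>.

<-3, 4, -1>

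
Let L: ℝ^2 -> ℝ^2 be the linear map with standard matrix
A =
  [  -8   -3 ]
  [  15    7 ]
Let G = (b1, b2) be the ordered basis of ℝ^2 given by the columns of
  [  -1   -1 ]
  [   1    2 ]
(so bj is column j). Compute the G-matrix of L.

Let P have columns b1, b2. Then [L]_G = P^(-1) A P.
Here det P = -1, so P^(-1) is integer; computing A P first and then P^(-1)(A P) gives [[-2, -3], [-3, 1]].

[[-2, -3], [-3, 1]]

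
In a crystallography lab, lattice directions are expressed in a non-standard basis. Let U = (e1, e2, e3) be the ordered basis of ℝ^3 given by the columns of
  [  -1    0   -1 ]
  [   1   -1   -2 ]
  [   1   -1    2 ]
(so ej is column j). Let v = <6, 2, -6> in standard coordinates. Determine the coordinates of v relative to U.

[v]_U is the unique c with M c = v, where M has columns e1, ..., e3.
Row-reducing the augmented matrix [M | v] gives c = (-4, -2, -2).
Check: -4e1 - 2e2 - 2e3 = <6, 2, -6>.

<-4, -2, -2>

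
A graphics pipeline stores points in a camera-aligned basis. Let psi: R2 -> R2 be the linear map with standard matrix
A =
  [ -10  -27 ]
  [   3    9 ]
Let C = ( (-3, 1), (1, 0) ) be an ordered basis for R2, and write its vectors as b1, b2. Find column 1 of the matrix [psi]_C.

Compute psi(b1) = A b1 = (3, 0) in standard coordinates.
Then write this in C-coordinates: solve for y in y_1 b1 + y_2 b2 = (3, 0).
This gives y = (0, 3), which is column 1 of [psi]_C.

(0, 3)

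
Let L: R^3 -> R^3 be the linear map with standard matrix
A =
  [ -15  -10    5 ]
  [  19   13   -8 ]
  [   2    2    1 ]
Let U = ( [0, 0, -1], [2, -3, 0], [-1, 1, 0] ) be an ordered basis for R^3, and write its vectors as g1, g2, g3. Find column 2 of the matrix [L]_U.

[2, 1, 2]

Compute L(g2) = A g2 = [0, -1, -2] in standard coordinates.
Then write this in U-coordinates: solve for y in y_1 g1 + ... + y_3 g3 = [0, -1, -2].
This gives y = [2, 1, 2], which is column 2 of [L]_U.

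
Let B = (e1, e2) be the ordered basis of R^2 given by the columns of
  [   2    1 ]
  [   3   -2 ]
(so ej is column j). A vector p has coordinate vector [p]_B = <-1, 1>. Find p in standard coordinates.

<-1, -5>

By definition p = -e1 + e2.
Summing componentwise gives <-1, -5>.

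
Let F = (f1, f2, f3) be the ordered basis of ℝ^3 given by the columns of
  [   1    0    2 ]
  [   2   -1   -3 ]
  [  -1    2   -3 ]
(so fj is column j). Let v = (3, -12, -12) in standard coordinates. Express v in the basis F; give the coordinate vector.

Write v = c_1 f1 + ... + c_3 f3 and solve for the c_i.
Gaussian elimination on [M | v] yields c = (-3, -3, 3).
Check: -3f1 - 3f2 + 3f3 = (3, -12, -12).

(-3, -3, 3)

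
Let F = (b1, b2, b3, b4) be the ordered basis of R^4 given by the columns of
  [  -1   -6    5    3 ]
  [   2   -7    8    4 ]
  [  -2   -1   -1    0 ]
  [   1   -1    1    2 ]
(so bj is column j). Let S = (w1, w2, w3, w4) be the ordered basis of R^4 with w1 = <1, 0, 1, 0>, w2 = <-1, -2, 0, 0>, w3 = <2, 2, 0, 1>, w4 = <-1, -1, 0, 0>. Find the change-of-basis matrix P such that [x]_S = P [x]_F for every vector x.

Let M have columns bj and N have columns wj. Then for every x, N [x]_S = x = M [x]_F, so P = N^(-1) M.
Since det N = 1, N^(-1) has integer entries; multiplying gives P = [[-2, -1, -1, 0], [-1, 2, -2, -1], [1, -1, 1, 2], [2, 1, -2, 2]].

[[-2, -1, -1, 0], [-1, 2, -2, -1], [1, -1, 1, 2], [2, 1, -2, 2]]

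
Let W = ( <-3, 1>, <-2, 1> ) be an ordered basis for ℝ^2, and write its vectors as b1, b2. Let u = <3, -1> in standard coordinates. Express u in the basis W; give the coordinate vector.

<-1, 0>

We seek scalars with c_1 b1 + c_2 b2 = u; equivalently solve M c = u where the columns of M are b1, b2.
System: -3c_1 - 2c_2 = 3, c_1 + c_2 = -1; solving gives c_1 = -1, c_2 = 0.
Check: -b1 + 0·b2 = <3, -1>.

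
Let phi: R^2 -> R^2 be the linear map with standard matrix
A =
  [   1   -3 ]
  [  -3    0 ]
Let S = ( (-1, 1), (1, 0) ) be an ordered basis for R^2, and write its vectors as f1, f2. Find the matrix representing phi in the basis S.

[[3, -3], [-1, -2]]

The j-th column of [phi]_S is [phi(fj)]_S.
phi(f1) = A f1 = (-4, 3) = 3f1 - f2, so column 1 is (3, -1).
Repeating for f2 and assembling the columns gives [[3, -3], [-1, -2]].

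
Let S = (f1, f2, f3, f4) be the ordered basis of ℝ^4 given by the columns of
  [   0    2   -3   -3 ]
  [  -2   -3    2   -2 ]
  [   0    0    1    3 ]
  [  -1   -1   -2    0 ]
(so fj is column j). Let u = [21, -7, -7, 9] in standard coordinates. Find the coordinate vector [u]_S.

[-4, 3, -4, -1]

Write u = c_1 f1 + ... + c_4 f4 and solve for the c_i.
Gaussian elimination on [M | u] yields c = (-4, 3, -4, -1).
Check: -4f1 + 3f2 - 4f3 - f4 = [21, -7, -7, 9].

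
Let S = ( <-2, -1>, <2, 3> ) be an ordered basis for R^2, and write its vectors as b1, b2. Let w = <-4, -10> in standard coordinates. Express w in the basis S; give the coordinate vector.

<-2, -4>

Write w = c_1 b1 + c_2 b2 and solve for the c_i.
System: -2c_1 + 2c_2 = -4, -c_1 + 3c_2 = -10; solving gives c_1 = -2, c_2 = -4.
Check: -2b1 - 4b2 = <-4, -10>.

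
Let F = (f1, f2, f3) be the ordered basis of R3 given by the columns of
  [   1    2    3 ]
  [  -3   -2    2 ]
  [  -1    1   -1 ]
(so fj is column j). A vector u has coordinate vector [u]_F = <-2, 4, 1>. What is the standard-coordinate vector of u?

<9, 0, 5>

By definition u = -2f1 + 4f2 + f3.
Summing componentwise gives <9, 0, 5>.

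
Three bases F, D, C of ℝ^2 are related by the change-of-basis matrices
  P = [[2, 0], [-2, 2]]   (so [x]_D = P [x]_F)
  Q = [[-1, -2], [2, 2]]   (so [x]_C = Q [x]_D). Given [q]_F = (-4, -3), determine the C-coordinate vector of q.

(4, -12)

Apply P to get D-coordinates (-8, 2), then Q to get C-coordinates.
The result is [q]_C = (4, -12).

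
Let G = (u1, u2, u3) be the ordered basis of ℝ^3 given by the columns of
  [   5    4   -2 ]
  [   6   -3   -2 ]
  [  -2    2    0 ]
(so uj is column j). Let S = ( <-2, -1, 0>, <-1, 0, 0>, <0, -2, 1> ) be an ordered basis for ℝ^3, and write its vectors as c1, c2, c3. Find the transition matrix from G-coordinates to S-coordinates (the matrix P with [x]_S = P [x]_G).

Column j of P is [uj]_S, since P maps G-coordinates to S-coordinates.
Expressing u1 in S: u1 = -2c1 - c2 - 2c3, so column 1 of P is <-2, -1, -2>.
Doing the same for each uj gives P = [[-2, -1, 2], [-1, -2, -2], [-2, 2, 0]].

[[-2, -1, 2], [-1, -2, -2], [-2, 2, 0]]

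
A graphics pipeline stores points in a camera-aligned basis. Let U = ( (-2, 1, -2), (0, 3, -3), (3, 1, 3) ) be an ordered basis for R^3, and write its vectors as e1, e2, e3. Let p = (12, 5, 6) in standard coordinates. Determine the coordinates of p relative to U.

(-3, 2, 2)

We seek scalars with c_1 e1 + ... + c_3 e3 = p; equivalently solve M c = p where the columns of M are e1, ..., e3.
Solving this 3x3 system gives c = (-3, 2, 2).
Check: -3e1 + 2e2 + 2e3 = (12, 5, 6).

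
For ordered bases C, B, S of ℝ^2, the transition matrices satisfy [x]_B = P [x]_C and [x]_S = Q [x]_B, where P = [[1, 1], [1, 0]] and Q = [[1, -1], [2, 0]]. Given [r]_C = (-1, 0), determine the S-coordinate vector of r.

Composing the changes, [r]_S = Q P [r]_C.
Q P = [[0, 1], [2, 2]]; applying this to (-1, 0) gives (0, -2).

(0, -2)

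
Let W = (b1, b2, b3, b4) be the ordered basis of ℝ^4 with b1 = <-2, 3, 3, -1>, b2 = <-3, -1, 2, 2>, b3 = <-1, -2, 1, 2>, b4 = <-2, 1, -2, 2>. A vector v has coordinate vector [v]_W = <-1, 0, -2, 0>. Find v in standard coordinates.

By definition v = -b1 + 0·b2 - 2b3 + 0·b4.
Summing componentwise gives <4, 1, -5, -3>.

<4, 1, -5, -3>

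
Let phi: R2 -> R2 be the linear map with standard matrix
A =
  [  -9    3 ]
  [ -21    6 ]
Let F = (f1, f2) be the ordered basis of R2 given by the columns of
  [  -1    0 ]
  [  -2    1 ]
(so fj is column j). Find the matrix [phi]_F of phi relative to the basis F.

[[-3, -3], [3, 0]]

The j-th column of [phi]_F is [phi(fj)]_F.
phi(f1) = A f1 = <3, 9> = -3f1 + 3f2, so column 1 is <-3, 3>.
Repeating for f2 and assembling the columns gives [[-3, -3], [3, 0]].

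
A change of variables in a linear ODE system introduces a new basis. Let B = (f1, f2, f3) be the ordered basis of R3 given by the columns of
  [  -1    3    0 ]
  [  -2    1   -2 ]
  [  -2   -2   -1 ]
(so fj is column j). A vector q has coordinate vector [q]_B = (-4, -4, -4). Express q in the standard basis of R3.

(-8, 12, 20)

q = M [q]_B, where M has columns f1, ..., f3.
Carrying out the matrix-vector product, q = (-8, 12, 20).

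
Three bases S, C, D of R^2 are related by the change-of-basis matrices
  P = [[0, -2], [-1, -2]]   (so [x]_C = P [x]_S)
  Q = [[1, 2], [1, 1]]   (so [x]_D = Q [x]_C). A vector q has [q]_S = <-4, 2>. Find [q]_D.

First [q]_C = P [q]_S = <-4, 0>.
Then [q]_D = Q [q]_C = <-4, -4>.

<-4, -4>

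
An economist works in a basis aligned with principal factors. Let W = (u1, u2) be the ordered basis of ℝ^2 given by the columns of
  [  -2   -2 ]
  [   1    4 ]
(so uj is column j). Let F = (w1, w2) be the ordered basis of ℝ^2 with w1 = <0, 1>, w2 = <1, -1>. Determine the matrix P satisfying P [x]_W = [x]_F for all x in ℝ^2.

[[-1, 2], [-2, -2]]

Column j of P is [uj]_F, since P maps W-coordinates to F-coordinates.
Expressing u1 in F: u1 = -w1 - 2w2, so column 1 of P is <-1, -2>.
Doing the same for each uj gives P = [[-1, 2], [-2, -2]].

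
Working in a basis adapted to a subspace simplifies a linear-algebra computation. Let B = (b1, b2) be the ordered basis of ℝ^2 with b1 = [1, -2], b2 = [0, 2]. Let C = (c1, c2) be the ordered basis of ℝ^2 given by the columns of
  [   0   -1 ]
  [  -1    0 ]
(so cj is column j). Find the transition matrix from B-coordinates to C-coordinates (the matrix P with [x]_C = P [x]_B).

Let M have columns bj and N have columns cj. Then for every x, N [x]_C = x = M [x]_B, so P = N^(-1) M.
Since det N = -1, N^(-1) has integer entries; multiplying gives P = [[2, -2], [-1, 0]].

[[2, -2], [-1, 0]]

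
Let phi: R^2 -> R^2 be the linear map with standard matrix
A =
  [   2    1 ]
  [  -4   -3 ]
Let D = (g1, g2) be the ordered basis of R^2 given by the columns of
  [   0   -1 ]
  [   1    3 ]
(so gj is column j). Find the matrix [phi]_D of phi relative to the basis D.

With P the matrix whose columns are g1, g2, [phi]_D = P^(-1) A P.
Column by column: phi(g1) = A g1 = (1, -3); its D-coordinates (0, -1) give column 1.
Continuing for each basis vector yields [phi]_D = [[0, -2], [-1, -1]].

[[0, -2], [-1, -1]]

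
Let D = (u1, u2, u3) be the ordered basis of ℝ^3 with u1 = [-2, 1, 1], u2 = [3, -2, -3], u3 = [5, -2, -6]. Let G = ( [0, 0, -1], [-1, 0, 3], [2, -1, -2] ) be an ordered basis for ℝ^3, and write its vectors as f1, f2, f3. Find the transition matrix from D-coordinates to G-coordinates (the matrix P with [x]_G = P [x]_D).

[[1, 2, -1], [0, 1, -1], [-1, 2, 2]]

Column j of P is [uj]_G, since P maps D-coordinates to G-coordinates.
Expressing u1 in G: u1 = f1 + 0·f2 - f3, so column 1 of P is [1, 0, -1].
Doing the same for each uj gives P = [[1, 2, -1], [0, 1, -1], [-1, 2, 2]].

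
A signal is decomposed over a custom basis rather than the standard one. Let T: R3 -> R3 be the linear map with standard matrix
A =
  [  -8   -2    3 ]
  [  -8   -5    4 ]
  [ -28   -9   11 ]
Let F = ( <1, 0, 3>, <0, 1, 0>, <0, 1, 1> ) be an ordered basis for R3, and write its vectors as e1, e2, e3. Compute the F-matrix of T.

Let P have columns e1, ..., e3. Then [T]_F = P^(-1) A P.
Here det P = 1, so P^(-1) is integer; computing A P first and then P^(-1)(A P) gives [[1, -2, 1], [2, -2, 0], [2, -3, -1]].

[[1, -2, 1], [2, -2, 0], [2, -3, -1]]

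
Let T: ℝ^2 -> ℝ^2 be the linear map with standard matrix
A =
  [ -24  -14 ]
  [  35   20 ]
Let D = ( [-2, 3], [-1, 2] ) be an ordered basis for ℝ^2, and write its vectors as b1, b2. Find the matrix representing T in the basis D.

With P the matrix whose columns are b1, b2, [T]_D = P^(-1) A P.
Column by column: T(b1) = A b1 = [6, -10]; its D-coordinates [-2, -2] give column 1.
Continuing for each basis vector yields [T]_D = [[-2, 3], [-2, -2]].

[[-2, 3], [-2, -2]]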